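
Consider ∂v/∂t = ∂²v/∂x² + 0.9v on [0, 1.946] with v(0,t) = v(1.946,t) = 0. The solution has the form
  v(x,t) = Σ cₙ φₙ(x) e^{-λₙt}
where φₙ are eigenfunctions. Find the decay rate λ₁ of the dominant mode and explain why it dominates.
Eigenvalues: λₙ = n²π²/1.946² - 0.9.
First three modes:
  n=1: λ₁ = π²/1.946² - 0.9 ≈ 1.706
  n=2: λ₂ = 4π²/1.946² - 0.9 ≈ 9.525
  n=3: λ₃ = 9π²/1.946² - 0.9 ≈ 22.556
Since π²/1.946² ≈ 2.606 > 0.9, all λₙ > 0.
The n=1 mode decays slowest → dominates as t → ∞.
Asymptotic: v ~ c₁ sin(πx/1.946) e^{-λ₁t} with decay rate λ₁ ≈ 1.706.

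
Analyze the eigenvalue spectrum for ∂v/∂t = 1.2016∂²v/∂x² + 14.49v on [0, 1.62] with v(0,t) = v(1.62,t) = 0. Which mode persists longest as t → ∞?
Eigenvalues: λₙ = 1.2016n²π²/1.62² - 14.49.
First three modes:
  n=1: λ₁ = 1.2016π²/1.62² - 14.49 ≈ -9.971
  n=2: λ₂ = 4.8064π²/1.62² - 14.49 ≈ 3.585
  n=3: λ₃ = 10.8144π²/1.62² - 14.49 ≈ 26.18
Since 1.2016π²/1.62² ≈ 4.519 < 14.49, λ₁ < 0.
The n=1 mode grows fastest (−λₙ is largest for n=1) → dominates.
Asymptotic: v ~ c₁ sin(πx/1.62) e^{9.971t} (exponential growth at rate −λ₁ ≈ 9.971).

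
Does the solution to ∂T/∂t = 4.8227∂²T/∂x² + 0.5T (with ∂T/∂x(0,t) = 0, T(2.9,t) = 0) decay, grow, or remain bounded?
T → 0. Diffusion dominates reaction (r=0.5 < κπ²/(4L²)≈1.41); solution decays.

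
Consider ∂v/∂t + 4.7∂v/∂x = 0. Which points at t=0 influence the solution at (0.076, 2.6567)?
A single point: x = -12.41049. The characteristic through (0.076, 2.6567) is x - 4.7t = const, so x = 0.076 - 4.7·2.6567 = -12.41049.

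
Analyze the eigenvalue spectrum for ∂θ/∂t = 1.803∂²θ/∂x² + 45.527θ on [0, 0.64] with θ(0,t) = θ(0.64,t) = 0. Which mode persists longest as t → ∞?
Eigenvalues: λₙ = 1.803n²π²/0.64² - 45.527.
First three modes:
  n=1: λ₁ = 1.803π²/0.64² - 45.527 ≈ -2.082
  n=2: λ₂ = 7.212π²/0.64² - 45.527 ≈ 128.251
  n=3: λ₃ = 16.227π²/0.64² - 45.527 ≈ 345.474
Since 1.803π²/0.64² ≈ 43.445 < 45.527, λ₁ < 0.
The n=1 mode grows fastest (−λₙ is largest for n=1) → dominates.
Asymptotic: θ ~ c₁ sin(πx/0.64) e^{2.082t} (exponential growth at rate −λ₁ ≈ 2.082).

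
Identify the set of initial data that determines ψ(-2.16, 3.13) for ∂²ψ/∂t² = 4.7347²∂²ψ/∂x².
Domain of dependence: [-16.979611, 12.659611]. Signals travel at speed 4.7347, so data within |x - -2.16| ≤ 4.7347·3.13 = 14.819611 can reach the point.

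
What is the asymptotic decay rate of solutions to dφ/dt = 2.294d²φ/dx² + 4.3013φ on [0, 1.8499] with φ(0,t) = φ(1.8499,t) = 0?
Eigenvalues: λₙ = 2.294n²π²/1.8499² - 4.3013.
First three modes:
  n=1: λ₁ = 2.294π²/1.8499² - 4.3013 ≈ 2.315
  n=2: λ₂ = 9.176π²/1.8499² - 4.3013 ≈ 22.163
  n=3: λ₃ = 20.646π²/1.8499² - 4.3013 ≈ 55.243
Since 2.294π²/1.8499² ≈ 6.616 > 4.3013, all λₙ > 0.
The n=1 mode decays slowest → dominates as t → ∞.
Asymptotic: φ ~ c₁ sin(πx/1.8499) e^{-λ₁t} with decay rate λ₁ ≈ 2.315.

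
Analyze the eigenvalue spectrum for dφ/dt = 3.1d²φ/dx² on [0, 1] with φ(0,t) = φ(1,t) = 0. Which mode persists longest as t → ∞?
Eigenvalues: λₙ = 3.1n²π².
First three modes:
  n=1: λ₁ = 3.1π² ≈ 30.596
  n=2: λ₂ = 12.4π² ≈ 122.383 (4× faster decay)
  n=3: λ₃ = 27.9π² ≈ 275.362 (9× faster decay)
As t → ∞, higher modes decay exponentially faster. The n=1 mode dominates: φ ~ c₁ sin(πx) e^{-λ₁t}.
Decay rate: λ₁ = 3.1π² ≈ 30.596.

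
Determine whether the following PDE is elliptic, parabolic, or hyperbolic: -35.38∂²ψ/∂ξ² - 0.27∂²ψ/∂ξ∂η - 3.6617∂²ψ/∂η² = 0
Coefficients: A = -35.38, B = -0.27, C = -3.6617. B² - 4AC = -518.130884, which is negative, so the equation is elliptic.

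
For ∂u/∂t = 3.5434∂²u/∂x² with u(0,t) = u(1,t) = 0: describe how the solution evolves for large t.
u → 0. Heat diffuses out through both boundaries.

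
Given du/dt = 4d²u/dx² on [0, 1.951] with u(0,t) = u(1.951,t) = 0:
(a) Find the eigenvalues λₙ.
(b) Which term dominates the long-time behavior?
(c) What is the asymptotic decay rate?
Eigenvalues: λₙ = 4n²π²/1.951².
First three modes:
  n=1: λ₁ = 4π²/1.951² ≈ 10.372
  n=2: λ₂ = 16π²/1.951² ≈ 41.486 (4× faster decay)
  n=3: λ₃ = 36π²/1.951² ≈ 93.344 (9× faster decay)
As t → ∞, higher modes decay exponentially faster. The n=1 mode dominates: u ~ c₁ sin(πx/1.951) e^{-λ₁t}.
Decay rate: λ₁ = 4π²/1.951² ≈ 10.372.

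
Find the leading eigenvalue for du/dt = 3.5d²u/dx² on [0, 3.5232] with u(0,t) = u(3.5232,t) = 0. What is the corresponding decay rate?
Eigenvalues: λₙ = 3.5n²π²/3.5232².
First three modes:
  n=1: λ₁ = 3.5π²/3.5232² ≈ 2.783
  n=2: λ₂ = 14π²/3.5232² ≈ 11.131 (4× faster decay)
  n=3: λ₃ = 31.5π²/3.5232² ≈ 25.046 (9× faster decay)
As t → ∞, higher modes decay exponentially faster. The n=1 mode dominates: u ~ c₁ sin(πx/3.5232) e^{-λ₁t}.
Decay rate: λ₁ = 3.5π²/3.5232² ≈ 2.783.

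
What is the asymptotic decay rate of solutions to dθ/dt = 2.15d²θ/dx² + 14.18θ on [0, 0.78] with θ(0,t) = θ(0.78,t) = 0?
Eigenvalues: λₙ = 2.15n²π²/0.78² - 14.18.
First three modes:
  n=1: λ₁ = 2.15π²/0.78² - 14.18 ≈ 20.698
  n=2: λ₂ = 8.6π²/0.78² - 14.18 ≈ 125.331
  n=3: λ₃ = 19.35π²/0.78² - 14.18 ≈ 299.72
Since 2.15π²/0.78² ≈ 34.878 > 14.18, all λₙ > 0.
The n=1 mode decays slowest → dominates as t → ∞.
Asymptotic: θ ~ c₁ sin(πx/0.78) e^{-λ₁t} with decay rate λ₁ ≈ 20.698.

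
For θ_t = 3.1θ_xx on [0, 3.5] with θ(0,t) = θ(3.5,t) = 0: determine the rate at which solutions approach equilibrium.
Eigenvalues: λₙ = 3.1n²π²/3.5².
First three modes:
  n=1: λ₁ = 3.1π²/3.5² ≈ 2.498
  n=2: λ₂ = 12.4π²/3.5² ≈ 9.99 (4× faster decay)
  n=3: λ₃ = 27.9π²/3.5² ≈ 22.479 (9× faster decay)
As t → ∞, higher modes decay exponentially faster. The n=1 mode dominates: θ ~ c₁ sin(πx/3.5) e^{-λ₁t}.
Decay rate: λ₁ = 3.1π²/3.5² ≈ 2.498.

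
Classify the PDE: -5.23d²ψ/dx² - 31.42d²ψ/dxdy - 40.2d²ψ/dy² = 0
A = -5.23, B = -31.42, C = -40.2. Discriminant B² - 4AC = 146.2324. Since 146.2324 > 0, hyperbolic.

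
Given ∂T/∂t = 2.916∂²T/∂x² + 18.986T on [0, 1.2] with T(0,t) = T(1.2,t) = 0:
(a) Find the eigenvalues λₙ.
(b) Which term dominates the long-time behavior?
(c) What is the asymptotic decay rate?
Eigenvalues: λₙ = 2.916n²π²/1.2² - 18.986.
First three modes:
  n=1: λ₁ = 2.916π²/1.2² - 18.986 ≈ 1
  n=2: λ₂ = 11.664π²/1.2² - 18.986 ≈ 60.958
  n=3: λ₃ = 26.244π²/1.2² - 18.986 ≈ 160.888
Since 2.916π²/1.2² ≈ 19.986 > 18.986, all λₙ > 0.
The n=1 mode decays slowest → dominates as t → ∞.
Asymptotic: T ~ c₁ sin(πx/1.2) e^{-λ₁t} with decay rate λ₁ ≈ 1.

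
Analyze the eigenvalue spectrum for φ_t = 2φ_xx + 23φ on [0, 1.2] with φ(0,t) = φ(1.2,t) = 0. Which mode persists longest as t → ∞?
Eigenvalues: λₙ = 2n²π²/1.2² - 23.
First three modes:
  n=1: λ₁ = 2π²/1.2² - 23 ≈ -9.292
  n=2: λ₂ = 8π²/1.2² - 23 ≈ 31.831
  n=3: λ₃ = 18π²/1.2² - 23 ≈ 100.37
Since 2π²/1.2² ≈ 13.708 < 23, λ₁ < 0.
The n=1 mode grows fastest (−λₙ is largest for n=1) → dominates.
Asymptotic: φ ~ c₁ sin(πx/1.2) e^{9.292t} (exponential growth at rate −λ₁ ≈ 9.292).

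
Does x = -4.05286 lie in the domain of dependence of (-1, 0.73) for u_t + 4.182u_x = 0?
Yes. The characteristic through (-1, 0.73) passes through x = -4.05286.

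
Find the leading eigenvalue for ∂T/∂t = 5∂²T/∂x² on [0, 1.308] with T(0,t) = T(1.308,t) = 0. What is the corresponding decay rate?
Eigenvalues: λₙ = 5n²π²/1.308².
First three modes:
  n=1: λ₁ = 5π²/1.308² ≈ 28.844
  n=2: λ₂ = 20π²/1.308² ≈ 115.376 (4× faster decay)
  n=3: λ₃ = 45π²/1.308² ≈ 259.595 (9× faster decay)
As t → ∞, higher modes decay exponentially faster. The n=1 mode dominates: T ~ c₁ sin(πx/1.308) e^{-λ₁t}.
Decay rate: λ₁ = 5π²/1.308² ≈ 28.844.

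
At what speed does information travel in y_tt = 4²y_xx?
Speed = 4. Information travels along characteristics x = x₀ ± 4t.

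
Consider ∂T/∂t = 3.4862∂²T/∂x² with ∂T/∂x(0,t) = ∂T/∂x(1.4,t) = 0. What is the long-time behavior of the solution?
As t → ∞, T → constant (steady state). Heat is conserved (no flux at boundaries); solution approaches the spatial average.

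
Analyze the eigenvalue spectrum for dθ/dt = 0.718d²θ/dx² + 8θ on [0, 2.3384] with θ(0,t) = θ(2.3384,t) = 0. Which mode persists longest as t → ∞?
Eigenvalues: λₙ = 0.718n²π²/2.3384² - 8.
First three modes:
  n=1: λ₁ = 0.718π²/2.3384² - 8 ≈ -6.704
  n=2: λ₂ = 2.872π²/2.3384² - 8 ≈ -2.816
  n=3: λ₃ = 6.462π²/2.3384² - 8 ≈ 3.664
Since 0.718π²/2.3384² ≈ 1.296 < 8, λ₁ < 0.
The n=1 mode grows fastest (−λₙ is largest for n=1) → dominates.
Asymptotic: θ ~ c₁ sin(πx/2.3384) e^{6.704t} (exponential growth at rate −λ₁ ≈ 6.704).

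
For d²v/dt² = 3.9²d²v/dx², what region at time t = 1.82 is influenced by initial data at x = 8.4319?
Domain of influence: [1.3339, 15.5299]. Data at x = 8.4319 spreads outward at speed 3.9.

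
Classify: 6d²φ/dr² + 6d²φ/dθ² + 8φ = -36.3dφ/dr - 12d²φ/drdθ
Rewriting in standard form: 6d²φ/dr² + 12d²φ/drdθ + 6d²φ/dθ² + 36.3dφ/dr + 8φ = 0. Parabolic (discriminant = 0).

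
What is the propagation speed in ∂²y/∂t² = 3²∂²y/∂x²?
Speed = 3. Information travels along characteristics x = x₀ ± 3t.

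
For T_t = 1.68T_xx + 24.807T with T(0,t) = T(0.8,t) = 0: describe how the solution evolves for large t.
T → 0. Diffusion dominates reaction (r=24.807 < κπ²/L²≈25.91); solution decays.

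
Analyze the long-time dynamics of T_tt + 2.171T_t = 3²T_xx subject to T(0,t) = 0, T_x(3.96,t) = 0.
Long-time behavior: T → 0. Damping (γ=2.171) dissipates energy; oscillations decay exponentially.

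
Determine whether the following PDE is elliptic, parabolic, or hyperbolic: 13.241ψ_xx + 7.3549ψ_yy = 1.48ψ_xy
Rewriting in standard form: 13.241ψ_xx - 1.48ψ_xy + 7.3549ψ_yy = 0. Coefficients: A = 13.241, B = -1.48, C = 7.3549. B² - 4AC = -387.3545236, which is negative, so the equation is elliptic.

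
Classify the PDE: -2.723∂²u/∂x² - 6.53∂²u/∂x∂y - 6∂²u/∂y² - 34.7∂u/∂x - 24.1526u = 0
A = -2.723, B = -6.53, C = -6. Discriminant B² - 4AC = -22.7111. Since -22.7111 < 0, elliptic.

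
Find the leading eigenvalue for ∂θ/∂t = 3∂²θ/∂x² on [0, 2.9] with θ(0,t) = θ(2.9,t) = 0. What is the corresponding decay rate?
Eigenvalues: λₙ = 3n²π²/2.9².
First three modes:
  n=1: λ₁ = 3π²/2.9² ≈ 3.521
  n=2: λ₂ = 12π²/2.9² ≈ 14.083 (4× faster decay)
  n=3: λ₃ = 27π²/2.9² ≈ 31.686 (9× faster decay)
As t → ∞, higher modes decay exponentially faster. The n=1 mode dominates: θ ~ c₁ sin(πx/2.9) e^{-λ₁t}.
Decay rate: λ₁ = 3π²/2.9² ≈ 3.521.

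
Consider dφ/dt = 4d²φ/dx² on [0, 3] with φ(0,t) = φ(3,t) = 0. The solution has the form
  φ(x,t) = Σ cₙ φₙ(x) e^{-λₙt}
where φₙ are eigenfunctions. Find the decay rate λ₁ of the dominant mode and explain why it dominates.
Eigenvalues: λₙ = 4n²π²/3².
First three modes:
  n=1: λ₁ = 4π²/3² ≈ 4.386
  n=2: λ₂ = 16π²/3² ≈ 17.546 (4× faster decay)
  n=3: λ₃ = 36π²/3² ≈ 39.478 (9× faster decay)
As t → ∞, higher modes decay exponentially faster. The n=1 mode dominates: φ ~ c₁ sin(πx/3) e^{-λ₁t}.
Decay rate: λ₁ = 4π²/3² ≈ 4.386.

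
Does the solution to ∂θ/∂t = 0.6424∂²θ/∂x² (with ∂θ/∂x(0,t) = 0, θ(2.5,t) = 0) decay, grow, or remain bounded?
θ → 0. Heat escapes through the Dirichlet boundary.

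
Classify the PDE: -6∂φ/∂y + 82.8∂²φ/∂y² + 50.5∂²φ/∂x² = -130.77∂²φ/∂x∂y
Rewriting in standard form: 50.5∂²φ/∂x² + 130.77∂²φ/∂x∂y + 82.8∂²φ/∂y² - 6∂φ/∂y = 0. A = 50.5, B = 130.77, C = 82.8. Discriminant B² - 4AC = 375.1929. Since 375.1929 > 0, hyperbolic.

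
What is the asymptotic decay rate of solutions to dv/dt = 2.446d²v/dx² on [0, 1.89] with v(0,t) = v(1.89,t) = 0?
Eigenvalues: λₙ = 2.446n²π²/1.89².
First three modes:
  n=1: λ₁ = 2.446π²/1.89² ≈ 6.758
  n=2: λ₂ = 9.784π²/1.89² ≈ 27.033 (4× faster decay)
  n=3: λ₃ = 22.014π²/1.89² ≈ 60.824 (9× faster decay)
As t → ∞, higher modes decay exponentially faster. The n=1 mode dominates: v ~ c₁ sin(πx/1.89) e^{-λ₁t}.
Decay rate: λ₁ = 2.446π²/1.89² ≈ 6.758.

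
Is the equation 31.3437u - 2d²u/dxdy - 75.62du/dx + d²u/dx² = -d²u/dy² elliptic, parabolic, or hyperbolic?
Rewriting in standard form: d²u/dx² - 2d²u/dxdy + d²u/dy² - 75.62du/dx + 31.3437u = 0. Computing B² - 4AC with A = 1, B = -2, C = 1: discriminant = 0 (zero). Answer: parabolic.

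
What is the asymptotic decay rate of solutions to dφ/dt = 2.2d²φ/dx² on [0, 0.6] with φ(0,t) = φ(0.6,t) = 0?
Eigenvalues: λₙ = 2.2n²π²/0.6².
First three modes:
  n=1: λ₁ = 2.2π²/0.6² ≈ 60.314
  n=2: λ₂ = 8.8π²/0.6² ≈ 241.257 (4× faster decay)
  n=3: λ₃ = 19.8π²/0.6² ≈ 542.828 (9× faster decay)
As t → ∞, higher modes decay exponentially faster. The n=1 mode dominates: φ ~ c₁ sin(πx/0.6) e^{-λ₁t}.
Decay rate: λ₁ = 2.2π²/0.6² ≈ 60.314.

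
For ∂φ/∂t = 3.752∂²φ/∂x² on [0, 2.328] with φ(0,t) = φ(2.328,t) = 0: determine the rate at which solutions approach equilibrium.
Eigenvalues: λₙ = 3.752n²π²/2.328².
First three modes:
  n=1: λ₁ = 3.752π²/2.328² ≈ 6.833
  n=2: λ₂ = 15.008π²/2.328² ≈ 27.331 (4× faster decay)
  n=3: λ₃ = 33.768π²/2.328² ≈ 61.495 (9× faster decay)
As t → ∞, higher modes decay exponentially faster. The n=1 mode dominates: φ ~ c₁ sin(πx/2.328) e^{-λ₁t}.
Decay rate: λ₁ = 3.752π²/2.328² ≈ 6.833.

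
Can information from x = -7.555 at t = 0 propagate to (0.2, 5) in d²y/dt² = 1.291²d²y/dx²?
No. The domain of dependence is [-6.255, 6.655], and -7.555 is outside this interval.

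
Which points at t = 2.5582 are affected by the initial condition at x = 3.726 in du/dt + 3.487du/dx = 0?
At x = 12.6464434. The characteristic carries data from (3.726, 0) to (12.6464434, 2.5582).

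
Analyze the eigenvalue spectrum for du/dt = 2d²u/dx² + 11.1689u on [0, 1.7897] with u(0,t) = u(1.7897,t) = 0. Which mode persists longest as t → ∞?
Eigenvalues: λₙ = 2n²π²/1.7897² - 11.1689.
First three modes:
  n=1: λ₁ = 2π²/1.7897² - 11.1689 ≈ -5.006
  n=2: λ₂ = 8π²/1.7897² - 11.1689 ≈ 13.482
  n=3: λ₃ = 18π²/1.7897² - 11.1689 ≈ 44.295
Since 2π²/1.7897² ≈ 6.163 < 11.1689, λ₁ < 0.
The n=1 mode grows fastest (−λₙ is largest for n=1) → dominates.
Asymptotic: u ~ c₁ sin(πx/1.7897) e^{5.006t} (exponential growth at rate −λ₁ ≈ 5.006).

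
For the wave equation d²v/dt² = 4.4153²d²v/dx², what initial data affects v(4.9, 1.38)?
Domain of dependence: [-1.193114, 10.993114]. Signals travel at speed 4.4153, so data within |x - 4.9| ≤ 4.4153·1.38 = 6.093114 can reach the point.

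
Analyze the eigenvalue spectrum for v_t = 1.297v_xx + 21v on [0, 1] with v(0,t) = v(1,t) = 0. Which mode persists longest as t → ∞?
Eigenvalues: λₙ = 1.297n²π²/1² - 21.
First three modes:
  n=1: λ₁ = 1.297π² - 21 ≈ -8.199
  n=2: λ₂ = 5.188π² - 21 ≈ 30.204
  n=3: λ₃ = 11.673π² - 21 ≈ 94.208
Since 1.297π² ≈ 12.801 < 21, λ₁ < 0.
The n=1 mode grows fastest (−λₙ is largest for n=1) → dominates.
Asymptotic: v ~ c₁ sin(πx/1) e^{8.199t} (exponential growth at rate −λ₁ ≈ 8.199).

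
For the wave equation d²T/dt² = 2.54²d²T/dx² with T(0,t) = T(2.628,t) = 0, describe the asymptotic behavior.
T oscillates (no decay). Energy is conserved; the solution oscillates indefinitely as standing waves.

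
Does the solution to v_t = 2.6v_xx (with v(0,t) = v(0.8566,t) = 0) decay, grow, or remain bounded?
v → 0. Heat diffuses out through both boundaries.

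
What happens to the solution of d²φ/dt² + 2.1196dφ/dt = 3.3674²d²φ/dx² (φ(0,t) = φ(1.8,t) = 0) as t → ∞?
φ → 0. Damping (γ=2.1196) dissipates energy; oscillations decay exponentially.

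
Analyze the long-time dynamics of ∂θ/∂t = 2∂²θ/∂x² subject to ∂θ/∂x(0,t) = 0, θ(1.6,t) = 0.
Long-time behavior: θ → 0. Heat escapes through the Dirichlet boundary.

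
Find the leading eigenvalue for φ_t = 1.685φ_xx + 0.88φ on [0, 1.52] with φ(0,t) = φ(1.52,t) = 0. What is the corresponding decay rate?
Eigenvalues: λₙ = 1.685n²π²/1.52² - 0.88.
First three modes:
  n=1: λ₁ = 1.685π²/1.52² - 0.88 ≈ 6.318
  n=2: λ₂ = 6.74π²/1.52² - 0.88 ≈ 27.912
  n=3: λ₃ = 15.165π²/1.52² - 0.88 ≈ 63.902
Since 1.685π²/1.52² ≈ 7.198 > 0.88, all λₙ > 0.
The n=1 mode decays slowest → dominates as t → ∞.
Asymptotic: φ ~ c₁ sin(πx/1.52) e^{-λ₁t} with decay rate λ₁ ≈ 6.318.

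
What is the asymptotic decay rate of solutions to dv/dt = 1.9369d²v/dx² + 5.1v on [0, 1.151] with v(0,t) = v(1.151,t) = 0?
Eigenvalues: λₙ = 1.9369n²π²/1.151² - 5.1.
First three modes:
  n=1: λ₁ = 1.9369π²/1.151² - 5.1 ≈ 9.33
  n=2: λ₂ = 7.7476π²/1.151² - 5.1 ≈ 52.619
  n=3: λ₃ = 17.4321π²/1.151² - 5.1 ≈ 124.767
Since 1.9369π²/1.151² ≈ 14.43 > 5.1, all λₙ > 0.
The n=1 mode decays slowest → dominates as t → ∞.
Asymptotic: v ~ c₁ sin(πx/1.151) e^{-λ₁t} with decay rate λ₁ ≈ 9.33.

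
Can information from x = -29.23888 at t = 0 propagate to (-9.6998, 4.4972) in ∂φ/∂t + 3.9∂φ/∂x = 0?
No. Only data at x = -27.23888 affects (-9.6998, 4.4972). Advection has one-way propagation along characteristics.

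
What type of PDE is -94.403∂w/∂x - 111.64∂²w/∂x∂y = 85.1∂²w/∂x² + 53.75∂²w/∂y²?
Rewriting in standard form: -85.1∂²w/∂x² - 111.64∂²w/∂x∂y - 53.75∂²w/∂y² - 94.403∂w/∂x = 0. With A = -85.1, B = -111.64, C = -53.75, the discriminant is -5833.0104. This is an elliptic PDE.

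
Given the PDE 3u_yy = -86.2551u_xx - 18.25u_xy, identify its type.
Rewriting in standard form: 86.2551u_xx + 18.25u_xy + 3u_yy = 0. The second-order coefficients are A = 86.2551, B = 18.25, C = 3. Since B² - 4AC = -701.9987 < 0, this is an elliptic PDE.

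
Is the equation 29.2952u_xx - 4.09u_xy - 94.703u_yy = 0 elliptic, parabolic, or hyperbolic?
Computing B² - 4AC with A = 29.2952, B = -4.09, C = -94.703: discriminant = 11114.1014024 (positive). Answer: hyperbolic.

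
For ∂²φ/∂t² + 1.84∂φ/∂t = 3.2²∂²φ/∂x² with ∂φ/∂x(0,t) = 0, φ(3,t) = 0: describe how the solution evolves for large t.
φ → 0. Damping (γ=1.84) dissipates energy; oscillations decay exponentially.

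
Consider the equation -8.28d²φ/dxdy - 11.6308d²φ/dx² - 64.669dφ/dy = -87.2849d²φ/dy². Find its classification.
Rewriting in standard form: -11.6308d²φ/dx² - 8.28d²φ/dxdy + 87.2849d²φ/dy² - 64.669dφ/dy = 0. Hyperbolic. (A = -11.6308, B = -8.28, C = 87.2849 gives B² - 4AC = 4129.33125968.)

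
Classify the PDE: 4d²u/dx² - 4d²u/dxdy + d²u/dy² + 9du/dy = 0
A = 4, B = -4, C = 1. Discriminant B² - 4AC = 0. Since 0 = 0, parabolic.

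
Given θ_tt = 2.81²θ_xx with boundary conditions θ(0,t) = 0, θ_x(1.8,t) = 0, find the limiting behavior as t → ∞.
θ oscillates (no decay). Energy is conserved; the solution oscillates indefinitely as standing waves.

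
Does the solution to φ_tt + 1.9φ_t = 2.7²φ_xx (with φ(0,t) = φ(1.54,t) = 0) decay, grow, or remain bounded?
φ → 0. Damping (γ=1.9) dissipates energy; oscillations decay exponentially.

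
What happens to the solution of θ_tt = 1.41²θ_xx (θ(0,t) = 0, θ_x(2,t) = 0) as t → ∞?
θ oscillates (no decay). Energy is conserved; the solution oscillates indefinitely as standing waves.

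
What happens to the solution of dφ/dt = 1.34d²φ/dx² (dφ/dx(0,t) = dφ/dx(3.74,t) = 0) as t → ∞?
φ → constant (steady state). Heat is conserved (no flux at boundaries); solution approaches the spatial average.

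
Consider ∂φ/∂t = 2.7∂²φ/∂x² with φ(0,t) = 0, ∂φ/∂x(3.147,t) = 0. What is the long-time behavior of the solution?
As t → ∞, φ → 0. Heat escapes through the Dirichlet boundary.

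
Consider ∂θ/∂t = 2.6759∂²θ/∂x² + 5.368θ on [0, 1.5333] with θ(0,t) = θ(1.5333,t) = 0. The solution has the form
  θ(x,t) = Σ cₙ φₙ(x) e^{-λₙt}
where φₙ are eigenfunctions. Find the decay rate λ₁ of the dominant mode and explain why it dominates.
Eigenvalues: λₙ = 2.6759n²π²/1.5333² - 5.368.
First three modes:
  n=1: λ₁ = 2.6759π²/1.5333² - 5.368 ≈ 5.866
  n=2: λ₂ = 10.7036π²/1.5333² - 5.368 ≈ 39.566
  n=3: λ₃ = 24.0831π²/1.5333² - 5.368 ≈ 95.734
Since 2.6759π²/1.5333² ≈ 11.234 > 5.368, all λₙ > 0.
The n=1 mode decays slowest → dominates as t → ∞.
Asymptotic: θ ~ c₁ sin(πx/1.5333) e^{-λ₁t} with decay rate λ₁ ≈ 5.866.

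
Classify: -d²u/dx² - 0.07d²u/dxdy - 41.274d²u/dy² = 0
Elliptic (discriminant = -165.0911).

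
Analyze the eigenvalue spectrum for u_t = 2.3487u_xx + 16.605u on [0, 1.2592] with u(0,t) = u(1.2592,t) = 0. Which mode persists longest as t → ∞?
Eigenvalues: λₙ = 2.3487n²π²/1.2592² - 16.605.
First three modes:
  n=1: λ₁ = 2.3487π²/1.2592² - 16.605 ≈ -1.985
  n=2: λ₂ = 9.3948π²/1.2592² - 16.605 ≈ 41.874
  n=3: λ₃ = 21.1383π²/1.2592² - 16.605 ≈ 114.972
Since 2.3487π²/1.2592² ≈ 14.62 < 16.605, λ₁ < 0.
The n=1 mode grows fastest (−λₙ is largest for n=1) → dominates.
Asymptotic: u ~ c₁ sin(πx/1.2592) e^{1.985t} (exponential growth at rate −λ₁ ≈ 1.985).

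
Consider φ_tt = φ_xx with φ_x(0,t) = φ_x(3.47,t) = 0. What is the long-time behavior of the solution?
As t → ∞, φ oscillates about a mean that drifts linearly in t (generically unbounded; no decay). There is no damping, so the nonconstant modes persist as standing waves (energy conserved, no decay). But with Neumann conditions at both ends the constant mode has eigenvalue 0: the spatial mean M(t) of φ satisfies M'' = 0, so M(t) = M(0) + M'(0)·t. Unless the initial velocity has zero mean (∫φ_t(x,0)dx = 0), the solution grows linearly in t (unbounded, though not exponentially); if it does have zero mean, the solution stays bounded and simply oscillates.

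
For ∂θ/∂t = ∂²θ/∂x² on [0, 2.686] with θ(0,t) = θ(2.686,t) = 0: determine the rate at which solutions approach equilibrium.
Eigenvalues: λₙ = n²π²/2.686².
First three modes:
  n=1: λ₁ = π²/2.686² ≈ 1.368
  n=2: λ₂ = 4π²/2.686² ≈ 5.472 (4× faster decay)
  n=3: λ₃ = 9π²/2.686² ≈ 12.312 (9× faster decay)
As t → ∞, higher modes decay exponentially faster. The n=1 mode dominates: θ ~ c₁ sin(πx/2.686) e^{-λ₁t}.
Decay rate: λ₁ = π²/2.686² ≈ 1.368.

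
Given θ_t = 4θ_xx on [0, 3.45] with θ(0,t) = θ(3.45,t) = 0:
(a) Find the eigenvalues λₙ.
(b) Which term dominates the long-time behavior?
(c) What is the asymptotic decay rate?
Eigenvalues: λₙ = 4n²π²/3.45².
First three modes:
  n=1: λ₁ = 4π²/3.45² ≈ 3.317
  n=2: λ₂ = 16π²/3.45² ≈ 13.267 (4× faster decay)
  n=3: λ₃ = 36π²/3.45² ≈ 29.851 (9× faster decay)
As t → ∞, higher modes decay exponentially faster. The n=1 mode dominates: θ ~ c₁ sin(πx/3.45) e^{-λ₁t}.
Decay rate: λ₁ = 4π²/3.45² ≈ 3.317.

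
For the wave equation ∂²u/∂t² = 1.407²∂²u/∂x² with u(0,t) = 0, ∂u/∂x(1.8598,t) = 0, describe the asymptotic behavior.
u oscillates (no decay). Energy is conserved; the solution oscillates indefinitely as standing waves.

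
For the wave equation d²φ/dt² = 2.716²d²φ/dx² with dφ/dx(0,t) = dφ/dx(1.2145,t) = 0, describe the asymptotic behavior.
φ oscillates about a mean that drifts linearly in t (generically unbounded; no decay). There is no damping, so the nonconstant modes persist as standing waves (energy conserved, no decay). But with Neumann conditions at both ends the constant mode has eigenvalue 0: the spatial mean M(t) of φ satisfies M'' = 0, so M(t) = M(0) + M'(0)·t. Unless the initial velocity has zero mean (∫φ_t(x,0)dx = 0), the solution grows linearly in t (unbounded, though not exponentially); if it does have zero mean, the solution stays bounded and simply oscillates.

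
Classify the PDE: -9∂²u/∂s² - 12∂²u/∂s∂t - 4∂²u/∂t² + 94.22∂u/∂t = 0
A = -9, B = -12, C = -4. Discriminant B² - 4AC = 0. Since 0 = 0, parabolic.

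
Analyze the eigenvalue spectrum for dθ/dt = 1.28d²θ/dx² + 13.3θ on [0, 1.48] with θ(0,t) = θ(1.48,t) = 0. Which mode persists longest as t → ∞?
Eigenvalues: λₙ = 1.28n²π²/1.48² - 13.3.
First three modes:
  n=1: λ₁ = 1.28π²/1.48² - 13.3 ≈ -7.533
  n=2: λ₂ = 5.12π²/1.48² - 13.3 ≈ 9.77
  n=3: λ₃ = 11.52π²/1.48² - 13.3 ≈ 38.607
Since 1.28π²/1.48² ≈ 5.767 < 13.3, λ₁ < 0.
The n=1 mode grows fastest (−λₙ is largest for n=1) → dominates.
Asymptotic: θ ~ c₁ sin(πx/1.48) e^{7.533t} (exponential growth at rate −λ₁ ≈ 7.533).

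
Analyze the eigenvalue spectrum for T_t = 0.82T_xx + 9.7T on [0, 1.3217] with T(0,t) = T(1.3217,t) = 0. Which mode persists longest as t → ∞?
Eigenvalues: λₙ = 0.82n²π²/1.3217² - 9.7.
First three modes:
  n=1: λ₁ = 0.82π²/1.3217² - 9.7 ≈ -5.067
  n=2: λ₂ = 3.28π²/1.3217² - 9.7 ≈ 8.831
  n=3: λ₃ = 7.38π²/1.3217² - 9.7 ≈ 31.996
Since 0.82π²/1.3217² ≈ 4.633 < 9.7, λ₁ < 0.
The n=1 mode grows fastest (−λₙ is largest for n=1) → dominates.
Asymptotic: T ~ c₁ sin(πx/1.3217) e^{5.067t} (exponential growth at rate −λ₁ ≈ 5.067).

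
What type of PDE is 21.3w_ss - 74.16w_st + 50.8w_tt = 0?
With A = 21.3, B = -74.16, C = 50.8, the discriminant is 1171.5456. This is a hyperbolic PDE.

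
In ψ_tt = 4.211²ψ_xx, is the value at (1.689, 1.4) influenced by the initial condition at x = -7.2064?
No. The domain of dependence is [-4.2064, 7.5844], and -7.2064 is outside this interval.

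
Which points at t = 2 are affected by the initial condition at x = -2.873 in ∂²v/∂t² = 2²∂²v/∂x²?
Domain of influence: [-6.873, 1.127]. Data at x = -2.873 spreads outward at speed 2.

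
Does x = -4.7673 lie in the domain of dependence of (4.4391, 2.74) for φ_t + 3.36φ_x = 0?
Yes. The characteristic through (4.4391, 2.74) passes through x = -4.7673.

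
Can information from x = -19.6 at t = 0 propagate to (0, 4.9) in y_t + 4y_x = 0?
Yes. The characteristic through (0, 4.9) passes through x = -19.6.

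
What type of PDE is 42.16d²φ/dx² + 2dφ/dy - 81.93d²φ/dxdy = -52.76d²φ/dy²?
Rewriting in standard form: 42.16d²φ/dx² - 81.93d²φ/dxdy + 52.76d²φ/dy² + 2dφ/dy = 0. With A = 42.16, B = -81.93, C = 52.76, the discriminant is -2184.9215. This is an elliptic PDE.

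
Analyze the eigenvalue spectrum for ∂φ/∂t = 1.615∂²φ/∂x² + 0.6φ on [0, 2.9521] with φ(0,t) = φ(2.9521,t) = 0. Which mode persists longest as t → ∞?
Eigenvalues: λₙ = 1.615n²π²/2.9521² - 0.6.
First three modes:
  n=1: λ₁ = 1.615π²/2.9521² - 0.6 ≈ 1.229
  n=2: λ₂ = 6.46π²/2.9521² - 0.6 ≈ 6.716
  n=3: λ₃ = 14.535π²/2.9521² - 0.6 ≈ 15.861
Since 1.615π²/2.9521² ≈ 1.829 > 0.6, all λₙ > 0.
The n=1 mode decays slowest → dominates as t → ∞.
Asymptotic: φ ~ c₁ sin(πx/2.9521) e^{-λ₁t} with decay rate λ₁ ≈ 1.229.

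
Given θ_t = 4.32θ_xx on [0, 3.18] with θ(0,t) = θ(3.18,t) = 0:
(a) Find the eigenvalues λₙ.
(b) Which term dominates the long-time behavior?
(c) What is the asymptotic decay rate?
Eigenvalues: λₙ = 4.32n²π²/3.18².
First three modes:
  n=1: λ₁ = 4.32π²/3.18² ≈ 4.216
  n=2: λ₂ = 17.28π²/3.18² ≈ 16.865 (4× faster decay)
  n=3: λ₃ = 38.88π²/3.18² ≈ 37.947 (9× faster decay)
As t → ∞, higher modes decay exponentially faster. The n=1 mode dominates: θ ~ c₁ sin(πx/3.18) e^{-λ₁t}.
Decay rate: λ₁ = 4.32π²/3.18² ≈ 4.216.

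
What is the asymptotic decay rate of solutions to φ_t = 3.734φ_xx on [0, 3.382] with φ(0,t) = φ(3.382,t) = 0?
Eigenvalues: λₙ = 3.734n²π²/3.382².
First three modes:
  n=1: λ₁ = 3.734π²/3.382² ≈ 3.222
  n=2: λ₂ = 14.936π²/3.382² ≈ 12.888 (4× faster decay)
  n=3: λ₃ = 33.606π²/3.382² ≈ 28.998 (9× faster decay)
As t → ∞, higher modes decay exponentially faster. The n=1 mode dominates: φ ~ c₁ sin(πx/3.382) e^{-λ₁t}.
Decay rate: λ₁ = 3.734π²/3.382² ≈ 3.222.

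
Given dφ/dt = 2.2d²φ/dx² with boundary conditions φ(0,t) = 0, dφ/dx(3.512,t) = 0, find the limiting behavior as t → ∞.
φ → 0. Heat escapes through the Dirichlet boundary.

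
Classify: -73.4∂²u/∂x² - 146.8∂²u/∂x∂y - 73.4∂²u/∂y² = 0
Parabolic (discriminant = 0).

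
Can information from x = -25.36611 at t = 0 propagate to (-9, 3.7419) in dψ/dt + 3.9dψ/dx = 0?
No. Only data at x = -23.59341 affects (-9, 3.7419). Advection has one-way propagation along characteristics.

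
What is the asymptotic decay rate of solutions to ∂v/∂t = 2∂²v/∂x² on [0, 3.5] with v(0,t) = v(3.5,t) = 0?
Eigenvalues: λₙ = 2n²π²/3.5².
First three modes:
  n=1: λ₁ = 2π²/3.5² ≈ 1.611
  n=2: λ₂ = 8π²/3.5² ≈ 6.445 (4× faster decay)
  n=3: λ₃ = 18π²/3.5² ≈ 14.502 (9× faster decay)
As t → ∞, higher modes decay exponentially faster. The n=1 mode dominates: v ~ c₁ sin(πx/3.5) e^{-λ₁t}.
Decay rate: λ₁ = 2π²/3.5² ≈ 1.611.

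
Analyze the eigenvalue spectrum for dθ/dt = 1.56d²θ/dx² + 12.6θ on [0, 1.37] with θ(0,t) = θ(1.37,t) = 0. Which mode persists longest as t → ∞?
Eigenvalues: λₙ = 1.56n²π²/1.37² - 12.6.
First three modes:
  n=1: λ₁ = 1.56π²/1.37² - 12.6 ≈ -4.397
  n=2: λ₂ = 6.24π²/1.37² - 12.6 ≈ 20.213
  n=3: λ₃ = 14.04π²/1.37² - 12.6 ≈ 61.229
Since 1.56π²/1.37² ≈ 8.203 < 12.6, λ₁ < 0.
The n=1 mode grows fastest (−λₙ is largest for n=1) → dominates.
Asymptotic: θ ~ c₁ sin(πx/1.37) e^{4.397t} (exponential growth at rate −λ₁ ≈ 4.397).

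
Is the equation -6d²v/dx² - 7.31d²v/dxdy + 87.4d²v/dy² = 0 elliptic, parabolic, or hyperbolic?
Computing B² - 4AC with A = -6, B = -7.31, C = 87.4: discriminant = 2151.0361 (positive). Answer: hyperbolic.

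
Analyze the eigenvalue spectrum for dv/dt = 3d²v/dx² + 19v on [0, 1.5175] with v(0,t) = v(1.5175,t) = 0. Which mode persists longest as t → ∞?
Eigenvalues: λₙ = 3n²π²/1.5175² - 19.
First three modes:
  n=1: λ₁ = 3π²/1.5175² - 19 ≈ -6.142
  n=2: λ₂ = 12π²/1.5175² - 19 ≈ 32.431
  n=3: λ₃ = 27π²/1.5175² - 19 ≈ 96.719
Since 3π²/1.5175² ≈ 12.858 < 19, λ₁ < 0.
The n=1 mode grows fastest (−λₙ is largest for n=1) → dominates.
Asymptotic: v ~ c₁ sin(πx/1.5175) e^{6.142t} (exponential growth at rate −λ₁ ≈ 6.142).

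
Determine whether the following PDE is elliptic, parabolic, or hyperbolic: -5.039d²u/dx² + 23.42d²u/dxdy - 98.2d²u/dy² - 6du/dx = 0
Coefficients: A = -5.039, B = 23.42, C = -98.2. B² - 4AC = -1430.8228, which is negative, so the equation is elliptic.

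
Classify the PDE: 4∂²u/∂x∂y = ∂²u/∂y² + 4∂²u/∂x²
Rewriting in standard form: -4∂²u/∂x² + 4∂²u/∂x∂y - ∂²u/∂y² = 0. A = -4, B = 4, C = -1. Discriminant B² - 4AC = 0. Since 0 = 0, parabolic.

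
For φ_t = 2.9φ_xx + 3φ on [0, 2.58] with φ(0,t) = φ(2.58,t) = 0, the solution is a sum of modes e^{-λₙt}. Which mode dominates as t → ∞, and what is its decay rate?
Eigenvalues: λₙ = 2.9n²π²/2.58² - 3.
First three modes:
  n=1: λ₁ = 2.9π²/2.58² - 3 ≈ 1.3
  n=2: λ₂ = 11.6π²/2.58² - 3 ≈ 14.2
  n=3: λ₃ = 26.1π²/2.58² - 3 ≈ 35.699
Since 2.9π²/2.58² ≈ 4.3 > 3, all λₙ > 0.
The n=1 mode decays slowest → dominates as t → ∞.
Asymptotic: φ ~ c₁ sin(πx/2.58) e^{-λ₁t} with decay rate λ₁ ≈ 1.3.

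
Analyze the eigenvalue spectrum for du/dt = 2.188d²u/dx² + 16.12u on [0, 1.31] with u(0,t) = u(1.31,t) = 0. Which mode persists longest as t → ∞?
Eigenvalues: λₙ = 2.188n²π²/1.31² - 16.12.
First three modes:
  n=1: λ₁ = 2.188π²/1.31² - 16.12 ≈ -3.536
  n=2: λ₂ = 8.752π²/1.31² - 16.12 ≈ 34.214
  n=3: λ₃ = 19.692π²/1.31² - 16.12 ≈ 97.132
Since 2.188π²/1.31² ≈ 12.584 < 16.12, λ₁ < 0.
The n=1 mode grows fastest (−λₙ is largest for n=1) → dominates.
Asymptotic: u ~ c₁ sin(πx/1.31) e^{3.536t} (exponential growth at rate −λ₁ ≈ 3.536).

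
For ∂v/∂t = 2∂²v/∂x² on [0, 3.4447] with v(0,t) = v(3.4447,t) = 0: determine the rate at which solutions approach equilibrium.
Eigenvalues: λₙ = 2n²π²/3.4447².
First three modes:
  n=1: λ₁ = 2π²/3.4447² ≈ 1.664
  n=2: λ₂ = 8π²/3.4447² ≈ 6.654 (4× faster decay)
  n=3: λ₃ = 18π²/3.4447² ≈ 14.972 (9× faster decay)
As t → ∞, higher modes decay exponentially faster. The n=1 mode dominates: v ~ c₁ sin(πx/3.4447) e^{-λ₁t}.
Decay rate: λ₁ = 2π²/3.4447² ≈ 1.664.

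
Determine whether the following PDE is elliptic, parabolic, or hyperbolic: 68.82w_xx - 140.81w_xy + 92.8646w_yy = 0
Coefficients: A = 68.82, B = -140.81, C = 92.8646. B² - 4AC = -5736.310988, which is negative, so the equation is elliptic.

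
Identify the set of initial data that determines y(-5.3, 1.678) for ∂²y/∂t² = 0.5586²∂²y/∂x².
Domain of dependence: [-6.2373308, -4.3626692]. Signals travel at speed 0.5586, so data within |x - -5.3| ≤ 0.5586·1.678 = 0.9373308 can reach the point.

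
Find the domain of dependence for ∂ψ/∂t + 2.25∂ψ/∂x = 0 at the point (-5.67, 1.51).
A single point: x = -9.0675. The characteristic through (-5.67, 1.51) is x - 2.25t = const, so x = -5.67 - 2.25·1.51 = -9.0675.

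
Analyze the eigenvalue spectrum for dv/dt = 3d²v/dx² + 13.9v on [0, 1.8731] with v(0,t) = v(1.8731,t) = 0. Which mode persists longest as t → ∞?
Eigenvalues: λₙ = 3n²π²/1.8731² - 13.9.
First three modes:
  n=1: λ₁ = 3π²/1.8731² - 13.9 ≈ -5.461
  n=2: λ₂ = 12π²/1.8731² - 13.9 ≈ 19.857
  n=3: λ₃ = 27π²/1.8731² - 13.9 ≈ 62.052
Since 3π²/1.8731² ≈ 8.439 < 13.9, λ₁ < 0.
The n=1 mode grows fastest (−λₙ is largest for n=1) → dominates.
Asymptotic: v ~ c₁ sin(πx/1.8731) e^{5.461t} (exponential growth at rate −λ₁ ≈ 5.461).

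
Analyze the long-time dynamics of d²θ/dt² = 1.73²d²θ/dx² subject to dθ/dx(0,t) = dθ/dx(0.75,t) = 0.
Long-time behavior: θ oscillates about a mean that drifts linearly in t (generically unbounded; no decay). There is no damping, so the nonconstant modes persist as standing waves (energy conserved, no decay). But with Neumann conditions at both ends the constant mode has eigenvalue 0: the spatial mean M(t) of θ satisfies M'' = 0, so M(t) = M(0) + M'(0)·t. Unless the initial velocity has zero mean (∫θ_t(x,0)dx = 0), the solution grows linearly in t (unbounded, though not exponentially); if it does have zero mean, the solution stays bounded and simply oscillates.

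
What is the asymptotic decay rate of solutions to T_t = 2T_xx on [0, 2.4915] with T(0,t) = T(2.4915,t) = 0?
Eigenvalues: λₙ = 2n²π²/2.4915².
First three modes:
  n=1: λ₁ = 2π²/2.4915² ≈ 3.18
  n=2: λ₂ = 8π²/2.4915² ≈ 12.719 (4× faster decay)
  n=3: λ₃ = 18π²/2.4915² ≈ 28.619 (9× faster decay)
As t → ∞, higher modes decay exponentially faster. The n=1 mode dominates: T ~ c₁ sin(πx/2.4915) e^{-λ₁t}.
Decay rate: λ₁ = 2π²/2.4915² ≈ 3.18.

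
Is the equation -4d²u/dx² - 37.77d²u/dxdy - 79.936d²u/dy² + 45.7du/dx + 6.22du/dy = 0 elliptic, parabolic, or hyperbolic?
Computing B² - 4AC with A = -4, B = -37.77, C = -79.936: discriminant = 147.5969 (positive). Answer: hyperbolic.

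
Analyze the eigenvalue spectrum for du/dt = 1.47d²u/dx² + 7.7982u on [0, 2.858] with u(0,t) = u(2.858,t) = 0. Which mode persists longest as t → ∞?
Eigenvalues: λₙ = 1.47n²π²/2.858² - 7.7982.
First three modes:
  n=1: λ₁ = 1.47π²/2.858² - 7.7982 ≈ -6.022
  n=2: λ₂ = 5.88π²/2.858² - 7.7982 ≈ -0.693
  n=3: λ₃ = 13.23π²/2.858² - 7.7982 ≈ 8.188
Since 1.47π²/2.858² ≈ 1.776 < 7.7982, λ₁ < 0.
The n=1 mode grows fastest (−λₙ is largest for n=1) → dominates.
Asymptotic: u ~ c₁ sin(πx/2.858) e^{6.022t} (exponential growth at rate −λ₁ ≈ 6.022).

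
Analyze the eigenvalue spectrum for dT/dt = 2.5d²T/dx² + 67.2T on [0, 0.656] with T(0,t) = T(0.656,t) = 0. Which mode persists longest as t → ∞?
Eigenvalues: λₙ = 2.5n²π²/0.656² - 67.2.
First three modes:
  n=1: λ₁ = 2.5π²/0.656² - 67.2 ≈ -9.863
  n=2: λ₂ = 10π²/0.656² - 67.2 ≈ 162.146
  n=3: λ₃ = 22.5π²/0.656² - 67.2 ≈ 448.83
Since 2.5π²/0.656² ≈ 57.337 < 67.2, λ₁ < 0.
The n=1 mode grows fastest (−λₙ is largest for n=1) → dominates.
Asymptotic: T ~ c₁ sin(πx/0.656) e^{9.863t} (exponential growth at rate −λ₁ ≈ 9.863).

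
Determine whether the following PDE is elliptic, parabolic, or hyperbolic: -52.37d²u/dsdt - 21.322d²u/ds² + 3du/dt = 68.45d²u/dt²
Rewriting in standard form: -21.322d²u/ds² - 52.37d²u/dsdt - 68.45d²u/dt² + 3du/dt = 0. Coefficients: A = -21.322, B = -52.37, C = -68.45. B² - 4AC = -3095.3467, which is negative, so the equation is elliptic.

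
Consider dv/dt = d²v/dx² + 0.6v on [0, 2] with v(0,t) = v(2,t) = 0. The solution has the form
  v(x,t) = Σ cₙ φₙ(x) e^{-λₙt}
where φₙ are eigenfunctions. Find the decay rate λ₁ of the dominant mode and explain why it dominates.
Eigenvalues: λₙ = n²π²/2² - 0.6.
First three modes:
  n=1: λ₁ = π²/2² - 0.6 ≈ 1.867
  n=2: λ₂ = 4π²/2² - 0.6 ≈ 9.27
  n=3: λ₃ = 9π²/2² - 0.6 ≈ 21.607
Since π²/2² ≈ 2.467 > 0.6, all λₙ > 0.
The n=1 mode decays slowest → dominates as t → ∞.
Asymptotic: v ~ c₁ sin(πx/2) e^{-λ₁t} with decay rate λ₁ ≈ 1.867.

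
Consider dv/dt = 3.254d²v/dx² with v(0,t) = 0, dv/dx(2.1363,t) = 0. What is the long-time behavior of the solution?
As t → ∞, v → 0. Heat escapes through the Dirichlet boundary.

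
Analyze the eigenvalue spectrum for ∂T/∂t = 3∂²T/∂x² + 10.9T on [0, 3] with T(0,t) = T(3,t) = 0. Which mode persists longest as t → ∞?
Eigenvalues: λₙ = 3n²π²/3² - 10.9.
First three modes:
  n=1: λ₁ = 3π²/3² - 10.9 ≈ -7.61
  n=2: λ₂ = 12π²/3² - 10.9 ≈ 2.259
  n=3: λ₃ = 27π²/3² - 10.9 ≈ 18.709
Since 3π²/3² ≈ 3.29 < 10.9, λ₁ < 0.
The n=1 mode grows fastest (−λₙ is largest for n=1) → dominates.
Asymptotic: T ~ c₁ sin(πx/3) e^{7.61t} (exponential growth at rate −λ₁ ≈ 7.61).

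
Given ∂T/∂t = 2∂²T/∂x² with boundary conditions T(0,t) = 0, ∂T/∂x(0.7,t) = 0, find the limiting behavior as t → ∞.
T → 0. Heat escapes through the Dirichlet boundary.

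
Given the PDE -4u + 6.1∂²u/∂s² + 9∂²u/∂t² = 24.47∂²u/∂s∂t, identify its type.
Rewriting in standard form: 6.1∂²u/∂s² - 24.47∂²u/∂s∂t + 9∂²u/∂t² - 4u = 0. The second-order coefficients are A = 6.1, B = -24.47, C = 9. Since B² - 4AC = 379.1809 > 0, this is a hyperbolic PDE.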